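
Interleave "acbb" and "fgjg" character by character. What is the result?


Interleaving "acbb" and "fgjg":
  Position 0: 'a' from first, 'f' from second => "af"
  Position 1: 'c' from first, 'g' from second => "cg"
  Position 2: 'b' from first, 'j' from second => "bj"
  Position 3: 'b' from first, 'g' from second => "bg"
Result: afcgbjbg

afcgbjbg


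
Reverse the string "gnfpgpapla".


Input: gnfpgpapla
Reading characters right to left:
  Position 9: 'a'
  Position 8: 'l'
  Position 7: 'p'
  Position 6: 'a'
  Position 5: 'p'
  Position 4: 'g'
  Position 3: 'p'
  Position 2: 'f'
  Position 1: 'n'
  Position 0: 'g'
Reversed: alpapgpfng

alpapgpfng


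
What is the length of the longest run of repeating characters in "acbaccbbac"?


Input: "acbaccbbac"
Scanning for longest run:
  Position 1 ('c'): new char, reset run to 1
  Position 2 ('b'): new char, reset run to 1
  Position 3 ('a'): new char, reset run to 1
  Position 4 ('c'): new char, reset run to 1
  Position 5 ('c'): continues run of 'c', length=2
  Position 6 ('b'): new char, reset run to 1
  Position 7 ('b'): continues run of 'b', length=2
  Position 8 ('a'): new char, reset run to 1
  Position 9 ('c'): new char, reset run to 1
Longest run: 'c' with length 2

2


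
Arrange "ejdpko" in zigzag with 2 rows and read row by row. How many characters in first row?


Zigzag "ejdpko" into 2 rows:
Placing characters:
  'e' => row 0
  'j' => row 1
  'd' => row 0
  'p' => row 1
  'k' => row 0
  'o' => row 1
Rows:
  Row 0: "edk"
  Row 1: "jpo"
First row length: 3

3


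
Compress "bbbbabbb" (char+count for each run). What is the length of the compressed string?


Input: bbbbabbb
Runs:
  'b' x 4 => "b4"
  'a' x 1 => "a1"
  'b' x 3 => "b3"
Compressed: "b4a1b3"
Compressed length: 6

6


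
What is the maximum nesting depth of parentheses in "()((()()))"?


Input: "()((()()))"
Tracking depth:
  Position 0 '(': depth becomes 1
  Position 1 ')': depth becomes 0
  Position 2 '(': depth becomes 1
  Position 3 '(': depth becomes 2
  Position 4 '(': depth becomes 3
  Position 5 ')': depth becomes 2
  Position 6 '(': depth becomes 3
  Position 7 ')': depth becomes 2
  Position 8 ')': depth becomes 1
  Position 9 ')': depth becomes 0
Maximum depth reached: 3

3


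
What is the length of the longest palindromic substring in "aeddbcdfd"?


Input: "aeddbcdfd"
Checking substrings for palindromes:
  [6:9] "dfd" (len 3) => palindrome
  [2:4] "dd" (len 2) => palindrome
Longest palindromic substring: "dfd" with length 3

3


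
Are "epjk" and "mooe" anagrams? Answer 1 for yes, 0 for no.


Strings: "epjk", "mooe"
Sorted first:  ejkp
Sorted second: emoo
Differ at position 1: 'j' vs 'm' => not anagrams

0


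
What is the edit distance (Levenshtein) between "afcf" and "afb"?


Computing edit distance: "afcf" -> "afb"
DP table:
           a    f    b
      0    1    2    3
  a   1    0    1    2
  f   2    1    0    1
  c   3    2    1    1
  f   4    3    2    2
Edit distance = dp[4][3] = 2

2


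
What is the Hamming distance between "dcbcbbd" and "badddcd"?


Comparing "dcbcbbd" and "badddcd" position by position:
  Position 0: 'd' vs 'b' => differ
  Position 1: 'c' vs 'a' => differ
  Position 2: 'b' vs 'd' => differ
  Position 3: 'c' vs 'd' => differ
  Position 4: 'b' vs 'd' => differ
  Position 5: 'b' vs 'c' => differ
  Position 6: 'd' vs 'd' => same
Total differences (Hamming distance): 6

6


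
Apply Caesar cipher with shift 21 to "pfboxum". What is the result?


Caesar cipher: shift "pfboxum" by 21
  'p' (pos 15) + 21 = pos 10 = 'k'
  'f' (pos 5) + 21 = pos 0 = 'a'
  'b' (pos 1) + 21 = pos 22 = 'w'
  'o' (pos 14) + 21 = pos 9 = 'j'
  'x' (pos 23) + 21 = pos 18 = 's'
  'u' (pos 20) + 21 = pos 15 = 'p'
  'm' (pos 12) + 21 = pos 7 = 'h'
Result: kawjsph

kawjsph


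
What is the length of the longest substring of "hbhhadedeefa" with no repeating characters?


Input: "hbhhadedeefa"
Sliding window (track last position of each char):
  Position 0 ('h'): window [0,0] length 1 -- new best
  Position 1 ('b'): window [0,1] length 2 -- new best
  Position 2 ('h'): repeat (last at 0), move window start to 1
  Position 2 ('h'): window [1,2] length 2
  Position 3 ('h'): repeat (last at 2), move window start to 3
  Position 3 ('h'): window [3,3] length 1
  Position 4 ('a'): window [3,4] length 2
  Position 5 ('d'): window [3,5] length 3 -- new best
  Position 6 ('e'): window [3,6] length 4 -- new best
  Position 7 ('d'): repeat (last at 5), move window start to 6
  Position 7 ('d'): window [6,7] length 2
  Position 8 ('e'): repeat (last at 6), move window start to 7
  Position 8 ('e'): window [7,8] length 2
  Position 9 ('e'): repeat (last at 8), move window start to 9
  Position 9 ('e'): window [9,9] length 1
  Position 10 ('f'): window [9,10] length 2
  Position 11 ('a'): window [9,11] length 3
Longest substring with no repeats: "hade" with length 4

4


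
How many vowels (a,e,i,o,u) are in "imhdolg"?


Input: imhdolg
Checking each character:
  'i' at position 0: vowel (running total: 1)
  'm' at position 1: consonant
  'h' at position 2: consonant
  'd' at position 3: consonant
  'o' at position 4: vowel (running total: 2)
  'l' at position 5: consonant
  'g' at position 6: consonant
Total vowels: 2

2


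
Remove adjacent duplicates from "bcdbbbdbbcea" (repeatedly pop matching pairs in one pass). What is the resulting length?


Input: bcdbbbdbbcea
Stack-based adjacent duplicate removal:
  Read 'b': push. Stack: b
  Read 'c': push. Stack: bc
  Read 'd': push. Stack: bcd
  Read 'b': push. Stack: bcdb
  Read 'b': matches stack top 'b' => pop. Stack: bcd
  Read 'b': push. Stack: bcdb
  Read 'd': push. Stack: bcdbd
  Read 'b': push. Stack: bcdbdb
  Read 'b': matches stack top 'b' => pop. Stack: bcdbd
  Read 'c': push. Stack: bcdbdc
  Read 'e': push. Stack: bcdbdce
  Read 'a': push. Stack: bcdbdcea
Final stack: "bcdbdcea" (length 8)

8


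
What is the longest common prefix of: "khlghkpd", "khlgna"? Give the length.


Words: khlghkpd, khlgna
  Position 0: all 'k' => match
  Position 1: all 'h' => match
  Position 2: all 'l' => match
  Position 3: all 'g' => match
  Position 4: ('h', 'n') => mismatch, stop
LCP = "khlg" (length 4)

4


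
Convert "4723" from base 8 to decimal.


Input: "4723" in base 8
Positional expansion:
  Digit '4' (value 4) x 8^3 = 2048
  Digit '7' (value 7) x 8^2 = 448
  Digit '2' (value 2) x 8^1 = 16
  Digit '3' (value 3) x 8^0 = 3
Sum = 2515

2515


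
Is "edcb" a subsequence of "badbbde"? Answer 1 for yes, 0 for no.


Check if "edcb" is a subsequence of "badbbde"
Greedy scan:
  Position 0 ('b'): no match needed
  Position 1 ('a'): no match needed
  Position 2 ('d'): no match needed
  Position 3 ('b'): no match needed
  Position 4 ('b'): no match needed
  Position 5 ('d'): no match needed
  Position 6 ('e'): matches sub[0] = 'e'
Only matched 1/4 characters => not a subsequence

0


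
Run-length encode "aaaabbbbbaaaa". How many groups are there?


Input: aaaabbbbbaaaa
Scanning for consecutive runs:
  Group 1: 'a' x 4 (positions 0-3)
  Group 2: 'b' x 5 (positions 4-8)
  Group 3: 'a' x 4 (positions 9-12)
Total groups: 3

3


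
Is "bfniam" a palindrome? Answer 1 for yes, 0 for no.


Input: bfniam
Reversed: mainfb
  Compare pos 0 ('b') with pos 5 ('m'): MISMATCH
  Compare pos 1 ('f') with pos 4 ('a'): MISMATCH
  Compare pos 2 ('n') with pos 3 ('i'): MISMATCH
Result: not a palindrome

0


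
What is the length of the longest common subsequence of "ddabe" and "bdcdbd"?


LCS of "ddabe" and "bdcdbd"
DP table:
           b    d    c    d    b    d
      0    0    0    0    0    0    0
  d   0    0    1    1    1    1    1
  d   0    0    1    1    2    2    2
  a   0    0    1    1    2    2    2
  b   0    1    1    1    2    3    3
  e   0    1    1    1    2    3    3
LCS length = dp[5][6] = 3

3


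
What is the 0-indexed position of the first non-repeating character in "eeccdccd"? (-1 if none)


Input: eeccdccd
Character frequencies:
  'c': 4
  'd': 2
  'e': 2
Scanning left to right for freq == 1:
  Position 0 ('e'): freq=2, skip
  Position 1 ('e'): freq=2, skip
  Position 2 ('c'): freq=4, skip
  Position 3 ('c'): freq=4, skip
  Position 4 ('d'): freq=2, skip
  Position 5 ('c'): freq=4, skip
  Position 6 ('c'): freq=4, skip
  Position 7 ('d'): freq=2, skip
  No unique character found => answer = -1

-1


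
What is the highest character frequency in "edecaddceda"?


Input: edecaddceda
Character counts:
  'a': 2
  'c': 2
  'd': 4
  'e': 3
Maximum frequency: 4

4


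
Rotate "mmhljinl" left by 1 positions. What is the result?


Input: "mmhljinl", rotate left by 1
First 1 characters: "m"
Remaining characters: "mhljinl"
Concatenate remaining + first: "mhljinl" + "m" = "mhljinlm"

mhljinlm


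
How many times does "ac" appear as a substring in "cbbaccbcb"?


Searching for "ac" in "cbbaccbcb"
Scanning each position:
  Position 0: "cb" => no
  Position 1: "bb" => no
  Position 2: "ba" => no
  Position 3: "ac" => MATCH
  Position 4: "cc" => no
  Position 5: "cb" => no
  Position 6: "bc" => no
  Position 7: "cb" => no
Total occurrences: 1

1


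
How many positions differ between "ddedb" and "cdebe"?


Comparing "ddedb" and "cdebe" position by position:
  Position 0: 'd' vs 'c' => DIFFER
  Position 1: 'd' vs 'd' => same
  Position 2: 'e' vs 'e' => same
  Position 3: 'd' vs 'b' => DIFFER
  Position 4: 'b' vs 'e' => DIFFER
Positions that differ: 3

3


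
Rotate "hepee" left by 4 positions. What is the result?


Input: "hepee", rotate left by 4
First 4 characters: "hepe"
Remaining characters: "e"
Concatenate remaining + first: "e" + "hepe" = "ehepe"

ehepe


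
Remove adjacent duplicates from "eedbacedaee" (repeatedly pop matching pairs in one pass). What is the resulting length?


Input: eedbacedaee
Stack-based adjacent duplicate removal:
  Read 'e': push. Stack: e
  Read 'e': matches stack top 'e' => pop. Stack: (empty)
  Read 'd': push. Stack: d
  Read 'b': push. Stack: db
  Read 'a': push. Stack: dba
  Read 'c': push. Stack: dbac
  Read 'e': push. Stack: dbace
  Read 'd': push. Stack: dbaced
  Read 'a': push. Stack: dbaceda
  Read 'e': push. Stack: dbacedae
  Read 'e': matches stack top 'e' => pop. Stack: dbaceda
Final stack: "dbaceda" (length 7)

7


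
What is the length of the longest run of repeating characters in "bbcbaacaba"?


Input: "bbcbaacaba"
Scanning for longest run:
  Position 1 ('b'): continues run of 'b', length=2
  Position 2 ('c'): new char, reset run to 1
  Position 3 ('b'): new char, reset run to 1
  Position 4 ('a'): new char, reset run to 1
  Position 5 ('a'): continues run of 'a', length=2
  Position 6 ('c'): new char, reset run to 1
  Position 7 ('a'): new char, reset run to 1
  Position 8 ('b'): new char, reset run to 1
  Position 9 ('a'): new char, reset run to 1
Longest run: 'b' with length 2

2


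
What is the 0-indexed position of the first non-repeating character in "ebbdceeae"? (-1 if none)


Input: ebbdceeae
Character frequencies:
  'a': 1
  'b': 2
  'c': 1
  'd': 1
  'e': 4
Scanning left to right for freq == 1:
  Position 0 ('e'): freq=4, skip
  Position 1 ('b'): freq=2, skip
  Position 2 ('b'): freq=2, skip
  Position 3 ('d'): unique! => answer = 3

3


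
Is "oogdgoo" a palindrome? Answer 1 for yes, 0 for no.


Input: oogdgoo
Reversed: oogdgoo
  Compare pos 0 ('o') with pos 6 ('o'): match
  Compare pos 1 ('o') with pos 5 ('o'): match
  Compare pos 2 ('g') with pos 4 ('g'): match
Result: palindrome

1


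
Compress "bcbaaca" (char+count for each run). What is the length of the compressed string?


Input: bcbaaca
Runs:
  'b' x 1 => "b1"
  'c' x 1 => "c1"
  'b' x 1 => "b1"
  'a' x 2 => "a2"
  'c' x 1 => "c1"
  'a' x 1 => "a1"
Compressed: "b1c1b1a2c1a1"
Compressed length: 12

12


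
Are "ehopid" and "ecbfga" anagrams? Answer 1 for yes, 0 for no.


Strings: "ehopid", "ecbfga"
Sorted first:  dehiop
Sorted second: abcefg
Differ at position 0: 'd' vs 'a' => not anagrams

0


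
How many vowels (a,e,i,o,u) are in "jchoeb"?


Input: jchoeb
Checking each character:
  'j' at position 0: consonant
  'c' at position 1: consonant
  'h' at position 2: consonant
  'o' at position 3: vowel (running total: 1)
  'e' at position 4: vowel (running total: 2)
  'b' at position 5: consonant
Total vowels: 2

2


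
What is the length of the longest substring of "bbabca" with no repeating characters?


Input: "bbabca"
Sliding window (track last position of each char):
  Position 0 ('b'): window [0,0] length 1 -- new best
  Position 1 ('b'): repeat (last at 0), move window start to 1
  Position 1 ('b'): window [1,1] length 1
  Position 2 ('a'): window [1,2] length 2 -- new best
  Position 3 ('b'): repeat (last at 1), move window start to 2
  Position 3 ('b'): window [2,3] length 2
  Position 4 ('c'): window [2,4] length 3 -- new best
  Position 5 ('a'): repeat (last at 2), move window start to 3
  Position 5 ('a'): window [3,5] length 3
Longest substring with no repeats: "abc" with length 3

3


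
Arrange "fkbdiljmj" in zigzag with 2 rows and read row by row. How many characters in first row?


Zigzag "fkbdiljmj" into 2 rows:
Placing characters:
  'f' => row 0
  'k' => row 1
  'b' => row 0
  'd' => row 1
  'i' => row 0
  'l' => row 1
  'j' => row 0
  'm' => row 1
  'j' => row 0
Rows:
  Row 0: "fbijj"
  Row 1: "kdlm"
First row length: 5

5


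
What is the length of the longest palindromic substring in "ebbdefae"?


Input: "ebbdefae"
Checking substrings for palindromes:
  [1:3] "bb" (len 2) => palindrome
Longest palindromic substring: "bb" with length 2

2


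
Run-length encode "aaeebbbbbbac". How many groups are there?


Input: aaeebbbbbbac
Scanning for consecutive runs:
  Group 1: 'a' x 2 (positions 0-1)
  Group 2: 'e' x 2 (positions 2-3)
  Group 3: 'b' x 6 (positions 4-9)
  Group 4: 'a' x 1 (positions 10-10)
  Group 5: 'c' x 1 (positions 11-11)
Total groups: 5

5


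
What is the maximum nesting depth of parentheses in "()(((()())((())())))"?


Input: "()(((()())((())())))"
Tracking depth:
  Position 0 '(': depth becomes 1
  Position 1 ')': depth becomes 0
  Position 2 '(': depth becomes 1
  Position 3 '(': depth becomes 2
  Position 4 '(': depth becomes 3
  Position 5 '(': depth becomes 4
  Position 6 ')': depth becomes 3
  Position 7 '(': depth becomes 4
  Position 8 ')': depth becomes 3
  Position 9 ')': depth becomes 2
  Position 10 '(': depth becomes 3
  Position 11 '(': depth becomes 4
  Position 12 '(': depth becomes 5
  Position 13 ')': depth becomes 4
  Position 14 ')': depth becomes 3
  Position 15 '(': depth becomes 4
  Position 16 ')': depth becomes 3
  Position 17 ')': depth becomes 2
  Position 18 ')': depth becomes 1
  Position 19 ')': depth becomes 0
Maximum depth reached: 5

5


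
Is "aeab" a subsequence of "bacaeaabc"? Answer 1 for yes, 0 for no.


Check if "aeab" is a subsequence of "bacaeaabc"
Greedy scan:
  Position 0 ('b'): no match needed
  Position 1 ('a'): matches sub[0] = 'a'
  Position 2 ('c'): no match needed
  Position 3 ('a'): no match needed
  Position 4 ('e'): matches sub[1] = 'e'
  Position 5 ('a'): matches sub[2] = 'a'
  Position 6 ('a'): no match needed
  Position 7 ('b'): matches sub[3] = 'b'
  Position 8 ('c'): no match needed
All 4 characters matched => is a subsequence

1


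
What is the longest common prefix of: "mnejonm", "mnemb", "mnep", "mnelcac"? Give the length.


Words: mnejonm, mnemb, mnep, mnelcac
  Position 0: all 'm' => match
  Position 1: all 'n' => match
  Position 2: all 'e' => match
  Position 3: ('j', 'm', 'p', 'l') => mismatch, stop
LCP = "mne" (length 3)

3


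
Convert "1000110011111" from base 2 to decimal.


Input: "1000110011111" in base 2
Positional expansion:
  Digit '1' (value 1) x 2^12 = 4096
  Digit '0' (value 0) x 2^11 = 0
  Digit '0' (value 0) x 2^10 = 0
  Digit '0' (value 0) x 2^9 = 0
  Digit '1' (value 1) x 2^8 = 256
  Digit '1' (value 1) x 2^7 = 128
  Digit '0' (value 0) x 2^6 = 0
  Digit '0' (value 0) x 2^5 = 0
  Digit '1' (value 1) x 2^4 = 16
  Digit '1' (value 1) x 2^3 = 8
  Digit '1' (value 1) x 2^2 = 4
  Digit '1' (value 1) x 2^1 = 2
  Digit '1' (value 1) x 2^0 = 1
Sum = 4511

4511


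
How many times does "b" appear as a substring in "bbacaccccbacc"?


Searching for "b" in "bbacaccccbacc"
Scanning each position:
  Position 0: "b" => MATCH
  Position 1: "b" => MATCH
  Position 2: "a" => no
  Position 3: "c" => no
  Position 4: "a" => no
  Position 5: "c" => no
  Position 6: "c" => no
  Position 7: "c" => no
  Position 8: "c" => no
  Position 9: "b" => MATCH
  Position 10: "a" => no
  Position 11: "c" => no
  Position 12: "c" => no
Total occurrences: 3

3


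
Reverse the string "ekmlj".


Input: ekmlj
Reading characters right to left:
  Position 4: 'j'
  Position 3: 'l'
  Position 2: 'm'
  Position 1: 'k'
  Position 0: 'e'
Reversed: jlmke

jlmke


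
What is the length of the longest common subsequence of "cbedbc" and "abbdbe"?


LCS of "cbedbc" and "abbdbe"
DP table:
           a    b    b    d    b    e
      0    0    0    0    0    0    0
  c   0    0    0    0    0    0    0
  b   0    0    1    1    1    1    1
  e   0    0    1    1    1    1    2
  d   0    0    1    1    2    2    2
  b   0    0    1    2    2    3    3
  c   0    0    1    2    2    3    3
LCS length = dp[6][6] = 3

3


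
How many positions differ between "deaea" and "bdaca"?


Comparing "deaea" and "bdaca" position by position:
  Position 0: 'd' vs 'b' => DIFFER
  Position 1: 'e' vs 'd' => DIFFER
  Position 2: 'a' vs 'a' => same
  Position 3: 'e' vs 'c' => DIFFER
  Position 4: 'a' vs 'a' => same
Positions that differ: 3

3


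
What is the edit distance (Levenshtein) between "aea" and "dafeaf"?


Computing edit distance: "aea" -> "dafeaf"
DP table:
           d    a    f    e    a    f
      0    1    2    3    4    5    6
  a   1    1    1    2    3    4    5
  e   2    2    2    2    2    3    4
  a   3    3    2    3    3    2    3
Edit distance = dp[3][6] = 3

3


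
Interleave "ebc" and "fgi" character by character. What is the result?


Interleaving "ebc" and "fgi":
  Position 0: 'e' from first, 'f' from second => "ef"
  Position 1: 'b' from first, 'g' from second => "bg"
  Position 2: 'c' from first, 'i' from second => "ci"
Result: efbgci

efbgci


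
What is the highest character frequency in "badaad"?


Input: badaad
Character counts:
  'a': 3
  'b': 1
  'd': 2
Maximum frequency: 3

3


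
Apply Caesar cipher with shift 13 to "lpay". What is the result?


Caesar cipher: shift "lpay" by 13
  'l' (pos 11) + 13 = pos 24 = 'y'
  'p' (pos 15) + 13 = pos 2 = 'c'
  'a' (pos 0) + 13 = pos 13 = 'n'
  'y' (pos 24) + 13 = pos 11 = 'l'
Result: ycnl

ycnl


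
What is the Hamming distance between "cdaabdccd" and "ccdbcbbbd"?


Comparing "cdaabdccd" and "ccdbcbbbd" position by position:
  Position 0: 'c' vs 'c' => same
  Position 1: 'd' vs 'c' => differ
  Position 2: 'a' vs 'd' => differ
  Position 3: 'a' vs 'b' => differ
  Position 4: 'b' vs 'c' => differ
  Position 5: 'd' vs 'b' => differ
  Position 6: 'c' vs 'b' => differ
  Position 7: 'c' vs 'b' => differ
  Position 8: 'd' vs 'd' => same
Total differences (Hamming distance): 7

7


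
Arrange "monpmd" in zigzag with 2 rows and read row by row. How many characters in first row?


Zigzag "monpmd" into 2 rows:
Placing characters:
  'm' => row 0
  'o' => row 1
  'n' => row 0
  'p' => row 1
  'm' => row 0
  'd' => row 1
Rows:
  Row 0: "mnm"
  Row 1: "opd"
First row length: 3

3


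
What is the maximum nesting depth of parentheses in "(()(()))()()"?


Input: "(()(()))()()"
Tracking depth:
  Position 0 '(': depth becomes 1
  Position 1 '(': depth becomes 2
  Position 2 ')': depth becomes 1
  Position 3 '(': depth becomes 2
  Position 4 '(': depth becomes 3
  Position 5 ')': depth becomes 2
  Position 6 ')': depth becomes 1
  Position 7 ')': depth becomes 0
  Position 8 '(': depth becomes 1
  Position 9 ')': depth becomes 0
  Position 10 '(': depth becomes 1
  Position 11 ')': depth becomes 0
Maximum depth reached: 3

3


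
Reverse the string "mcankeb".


Input: mcankeb
Reading characters right to left:
  Position 6: 'b'
  Position 5: 'e'
  Position 4: 'k'
  Position 3: 'n'
  Position 2: 'a'
  Position 1: 'c'
  Position 0: 'm'
Reversed: beknacm

beknacm


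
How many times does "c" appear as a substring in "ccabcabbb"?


Searching for "c" in "ccabcabbb"
Scanning each position:
  Position 0: "c" => MATCH
  Position 1: "c" => MATCH
  Position 2: "a" => no
  Position 3: "b" => no
  Position 4: "c" => MATCH
  Position 5: "a" => no
  Position 6: "b" => no
  Position 7: "b" => no
  Position 8: "b" => no
Total occurrences: 3

3


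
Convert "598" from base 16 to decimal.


Input: "598" in base 16
Positional expansion:
  Digit '5' (value 5) x 16^2 = 1280
  Digit '9' (value 9) x 16^1 = 144
  Digit '8' (value 8) x 16^0 = 8
Sum = 1432

1432


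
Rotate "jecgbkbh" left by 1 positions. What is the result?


Input: "jecgbkbh", rotate left by 1
First 1 characters: "j"
Remaining characters: "ecgbkbh"
Concatenate remaining + first: "ecgbkbh" + "j" = "ecgbkbhj"

ecgbkbhj


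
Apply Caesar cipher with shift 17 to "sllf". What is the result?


Caesar cipher: shift "sllf" by 17
  's' (pos 18) + 17 = pos 9 = 'j'
  'l' (pos 11) + 17 = pos 2 = 'c'
  'l' (pos 11) + 17 = pos 2 = 'c'
  'f' (pos 5) + 17 = pos 22 = 'w'
Result: jccw

jccw


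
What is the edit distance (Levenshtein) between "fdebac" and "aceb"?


Computing edit distance: "fdebac" -> "aceb"
DP table:
           a    c    e    b
      0    1    2    3    4
  f   1    1    2    3    4
  d   2    2    2    3    4
  e   3    3    3    2    3
  b   4    4    4    3    2
  a   5    4    5    4    3
  c   6    5    4    5    4
Edit distance = dp[6][4] = 4

4


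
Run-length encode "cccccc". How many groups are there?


Input: cccccc
Scanning for consecutive runs:
  Group 1: 'c' x 6 (positions 0-5)
Total groups: 1

1


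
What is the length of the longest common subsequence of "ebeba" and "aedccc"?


LCS of "ebeba" and "aedccc"
DP table:
           a    e    d    c    c    c
      0    0    0    0    0    0    0
  e   0    0    1    1    1    1    1
  b   0    0    1    1    1    1    1
  e   0    0    1    1    1    1    1
  b   0    0    1    1    1    1    1
  a   0    1    1    1    1    1    1
LCS length = dp[5][6] = 1

1


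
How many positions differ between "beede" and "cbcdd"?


Comparing "beede" and "cbcdd" position by position:
  Position 0: 'b' vs 'c' => DIFFER
  Position 1: 'e' vs 'b' => DIFFER
  Position 2: 'e' vs 'c' => DIFFER
  Position 3: 'd' vs 'd' => same
  Position 4: 'e' vs 'd' => DIFFER
Positions that differ: 4

4


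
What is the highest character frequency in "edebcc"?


Input: edebcc
Character counts:
  'b': 1
  'c': 2
  'd': 1
  'e': 2
Maximum frequency: 2

2


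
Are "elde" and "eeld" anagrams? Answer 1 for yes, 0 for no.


Strings: "elde", "eeld"
Sorted first:  deel
Sorted second: deel
Sorted forms match => anagrams

1


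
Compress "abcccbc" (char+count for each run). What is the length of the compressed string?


Input: abcccbc
Runs:
  'a' x 1 => "a1"
  'b' x 1 => "b1"
  'c' x 3 => "c3"
  'b' x 1 => "b1"
  'c' x 1 => "c1"
Compressed: "a1b1c3b1c1"
Compressed length: 10

10


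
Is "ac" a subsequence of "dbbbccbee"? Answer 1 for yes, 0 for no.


Check if "ac" is a subsequence of "dbbbccbee"
Greedy scan:
  Position 0 ('d'): no match needed
  Position 1 ('b'): no match needed
  Position 2 ('b'): no match needed
  Position 3 ('b'): no match needed
  Position 4 ('c'): no match needed
  Position 5 ('c'): no match needed
  Position 6 ('b'): no match needed
  Position 7 ('e'): no match needed
  Position 8 ('e'): no match needed
Only matched 0/2 characters => not a subsequence

0


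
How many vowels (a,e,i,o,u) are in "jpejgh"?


Input: jpejgh
Checking each character:
  'j' at position 0: consonant
  'p' at position 1: consonant
  'e' at position 2: vowel (running total: 1)
  'j' at position 3: consonant
  'g' at position 4: consonant
  'h' at position 5: consonant
Total vowels: 1

1


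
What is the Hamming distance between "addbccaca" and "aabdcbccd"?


Comparing "addbccaca" and "aabdcbccd" position by position:
  Position 0: 'a' vs 'a' => same
  Position 1: 'd' vs 'a' => differ
  Position 2: 'd' vs 'b' => differ
  Position 3: 'b' vs 'd' => differ
  Position 4: 'c' vs 'c' => same
  Position 5: 'c' vs 'b' => differ
  Position 6: 'a' vs 'c' => differ
  Position 7: 'c' vs 'c' => same
  Position 8: 'a' vs 'd' => differ
Total differences (Hamming distance): 6

6


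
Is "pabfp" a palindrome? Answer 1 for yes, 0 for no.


Input: pabfp
Reversed: pfbap
  Compare pos 0 ('p') with pos 4 ('p'): match
  Compare pos 1 ('a') with pos 3 ('f'): MISMATCH
Result: not a palindrome

0


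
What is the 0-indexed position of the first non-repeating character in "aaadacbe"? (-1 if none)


Input: aaadacbe
Character frequencies:
  'a': 4
  'b': 1
  'c': 1
  'd': 1
  'e': 1
Scanning left to right for freq == 1:
  Position 0 ('a'): freq=4, skip
  Position 1 ('a'): freq=4, skip
  Position 2 ('a'): freq=4, skip
  Position 3 ('d'): unique! => answer = 3

3


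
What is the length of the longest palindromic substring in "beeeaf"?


Input: "beeeaf"
Checking substrings for palindromes:
  [1:4] "eee" (len 3) => palindrome
  [1:3] "ee" (len 2) => palindrome
  [2:4] "ee" (len 2) => palindrome
Longest palindromic substring: "eee" with length 3

3


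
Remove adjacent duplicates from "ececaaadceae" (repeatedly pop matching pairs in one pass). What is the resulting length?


Input: ececaaadceae
Stack-based adjacent duplicate removal:
  Read 'e': push. Stack: e
  Read 'c': push. Stack: ec
  Read 'e': push. Stack: ece
  Read 'c': push. Stack: ecec
  Read 'a': push. Stack: ececa
  Read 'a': matches stack top 'a' => pop. Stack: ecec
  Read 'a': push. Stack: ececa
  Read 'd': push. Stack: ececad
  Read 'c': push. Stack: ececadc
  Read 'e': push. Stack: ececadce
  Read 'a': push. Stack: ececadcea
  Read 'e': push. Stack: ececadceae
Final stack: "ececadceae" (length 10)

10


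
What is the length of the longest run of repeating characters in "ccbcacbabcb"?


Input: "ccbcacbabcb"
Scanning for longest run:
  Position 1 ('c'): continues run of 'c', length=2
  Position 2 ('b'): new char, reset run to 1
  Position 3 ('c'): new char, reset run to 1
  Position 4 ('a'): new char, reset run to 1
  Position 5 ('c'): new char, reset run to 1
  Position 6 ('b'): new char, reset run to 1
  Position 7 ('a'): new char, reset run to 1
  Position 8 ('b'): new char, reset run to 1
  Position 9 ('c'): new char, reset run to 1
  Position 10 ('b'): new char, reset run to 1
Longest run: 'c' with length 2

2


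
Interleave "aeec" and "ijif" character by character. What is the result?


Interleaving "aeec" and "ijif":
  Position 0: 'a' from first, 'i' from second => "ai"
  Position 1: 'e' from first, 'j' from second => "ej"
  Position 2: 'e' from first, 'i' from second => "ei"
  Position 3: 'c' from first, 'f' from second => "cf"
Result: aiejeicf

aiejeicf


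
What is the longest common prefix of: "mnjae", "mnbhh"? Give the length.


Words: mnjae, mnbhh
  Position 0: all 'm' => match
  Position 1: all 'n' => match
  Position 2: ('j', 'b') => mismatch, stop
LCP = "mn" (length 2)

2


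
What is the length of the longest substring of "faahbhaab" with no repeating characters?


Input: "faahbhaab"
Sliding window (track last position of each char):
  Position 0 ('f'): window [0,0] length 1 -- new best
  Position 1 ('a'): window [0,1] length 2 -- new best
  Position 2 ('a'): repeat (last at 1), move window start to 2
  Position 2 ('a'): window [2,2] length 1
  Position 3 ('h'): window [2,3] length 2
  Position 4 ('b'): window [2,4] length 3 -- new best
  Position 5 ('h'): repeat (last at 3), move window start to 4
  Position 5 ('h'): window [4,5] length 2
  Position 6 ('a'): window [4,6] length 3
  Position 7 ('a'): repeat (last at 6), move window start to 7
  Position 7 ('a'): window [7,7] length 1
  Position 8 ('b'): window [7,8] length 2
Longest substring with no repeats: "ahb" with length 3

3


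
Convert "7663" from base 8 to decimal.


Input: "7663" in base 8
Positional expansion:
  Digit '7' (value 7) x 8^3 = 3584
  Digit '6' (value 6) x 8^2 = 384
  Digit '6' (value 6) x 8^1 = 48
  Digit '3' (value 3) x 8^0 = 3
Sum = 4019

4019


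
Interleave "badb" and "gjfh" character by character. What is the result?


Interleaving "badb" and "gjfh":
  Position 0: 'b' from first, 'g' from second => "bg"
  Position 1: 'a' from first, 'j' from second => "aj"
  Position 2: 'd' from first, 'f' from second => "df"
  Position 3: 'b' from first, 'h' from second => "bh"
Result: bgajdfbh

bgajdfbh


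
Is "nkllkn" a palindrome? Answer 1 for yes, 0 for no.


Input: nkllkn
Reversed: nkllkn
  Compare pos 0 ('n') with pos 5 ('n'): match
  Compare pos 1 ('k') with pos 4 ('k'): match
  Compare pos 2 ('l') with pos 3 ('l'): match
Result: palindrome

1


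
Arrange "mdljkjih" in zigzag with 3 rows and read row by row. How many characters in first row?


Zigzag "mdljkjih" into 3 rows:
Placing characters:
  'm' => row 0
  'd' => row 1
  'l' => row 2
  'j' => row 1
  'k' => row 0
  'j' => row 1
  'i' => row 2
  'h' => row 1
Rows:
  Row 0: "mk"
  Row 1: "djjh"
  Row 2: "li"
First row length: 2

2


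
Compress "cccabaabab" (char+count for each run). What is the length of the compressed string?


Input: cccabaabab
Runs:
  'c' x 3 => "c3"
  'a' x 1 => "a1"
  'b' x 1 => "b1"
  'a' x 2 => "a2"
  'b' x 1 => "b1"
  'a' x 1 => "a1"
  'b' x 1 => "b1"
Compressed: "c3a1b1a2b1a1b1"
Compressed length: 14

14


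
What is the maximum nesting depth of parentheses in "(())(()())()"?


Input: "(())(()())()"
Tracking depth:
  Position 0 '(': depth becomes 1
  Position 1 '(': depth becomes 2
  Position 2 ')': depth becomes 1
  Position 3 ')': depth becomes 0
  Position 4 '(': depth becomes 1
  Position 5 '(': depth becomes 2
  Position 6 ')': depth becomes 1
  Position 7 '(': depth becomes 2
  Position 8 ')': depth becomes 1
  Position 9 ')': depth becomes 0
  Position 10 '(': depth becomes 1
  Position 11 ')': depth becomes 0
Maximum depth reached: 2

2


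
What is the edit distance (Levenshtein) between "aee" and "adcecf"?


Computing edit distance: "aee" -> "adcecf"
DP table:
           a    d    c    e    c    f
      0    1    2    3    4    5    6
  a   1    0    1    2    3    4    5
  e   2    1    1    2    2    3    4
  e   3    2    2    2    2    3    4
Edit distance = dp[3][6] = 4

4


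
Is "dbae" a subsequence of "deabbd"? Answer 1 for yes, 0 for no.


Check if "dbae" is a subsequence of "deabbd"
Greedy scan:
  Position 0 ('d'): matches sub[0] = 'd'
  Position 1 ('e'): no match needed
  Position 2 ('a'): no match needed
  Position 3 ('b'): matches sub[1] = 'b'
  Position 4 ('b'): no match needed
  Position 5 ('d'): no match needed
Only matched 2/4 characters => not a subsequence

0


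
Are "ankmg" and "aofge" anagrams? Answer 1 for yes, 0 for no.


Strings: "ankmg", "aofge"
Sorted first:  agkmn
Sorted second: aefgo
Differ at position 1: 'g' vs 'e' => not anagrams

0


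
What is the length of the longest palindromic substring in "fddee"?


Input: "fddee"
Checking substrings for palindromes:
  [1:3] "dd" (len 2) => palindrome
  [3:5] "ee" (len 2) => palindrome
Longest palindromic substring: "dd" with length 2

2


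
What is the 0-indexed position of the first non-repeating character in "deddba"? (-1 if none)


Input: deddba
Character frequencies:
  'a': 1
  'b': 1
  'd': 3
  'e': 1
Scanning left to right for freq == 1:
  Position 0 ('d'): freq=3, skip
  Position 1 ('e'): unique! => answer = 1

1


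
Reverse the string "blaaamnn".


Input: blaaamnn
Reading characters right to left:
  Position 7: 'n'
  Position 6: 'n'
  Position 5: 'm'
  Position 4: 'a'
  Position 3: 'a'
  Position 2: 'a'
  Position 1: 'l'
  Position 0: 'b'
Reversed: nnmaaalb

nnmaaalb


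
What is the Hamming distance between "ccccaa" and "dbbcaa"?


Comparing "ccccaa" and "dbbcaa" position by position:
  Position 0: 'c' vs 'd' => differ
  Position 1: 'c' vs 'b' => differ
  Position 2: 'c' vs 'b' => differ
  Position 3: 'c' vs 'c' => same
  Position 4: 'a' vs 'a' => same
  Position 5: 'a' vs 'a' => same
Total differences (Hamming distance): 3

3


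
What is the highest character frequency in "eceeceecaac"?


Input: eceeceecaac
Character counts:
  'a': 2
  'c': 4
  'e': 5
Maximum frequency: 5

5


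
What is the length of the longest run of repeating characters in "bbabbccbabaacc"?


Input: "bbabbccbabaacc"
Scanning for longest run:
  Position 1 ('b'): continues run of 'b', length=2
  Position 2 ('a'): new char, reset run to 1
  Position 3 ('b'): new char, reset run to 1
  Position 4 ('b'): continues run of 'b', length=2
  Position 5 ('c'): new char, reset run to 1
  Position 6 ('c'): continues run of 'c', length=2
  Position 7 ('b'): new char, reset run to 1
  Position 8 ('a'): new char, reset run to 1
  Position 9 ('b'): new char, reset run to 1
  Position 10 ('a'): new char, reset run to 1
  Position 11 ('a'): continues run of 'a', length=2
  Position 12 ('c'): new char, reset run to 1
  Position 13 ('c'): continues run of 'c', length=2
Longest run: 'b' with length 2

2


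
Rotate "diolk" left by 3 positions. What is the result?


Input: "diolk", rotate left by 3
First 3 characters: "dio"
Remaining characters: "lk"
Concatenate remaining + first: "lk" + "dio" = "lkdio"

lkdio


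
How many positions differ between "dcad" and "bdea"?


Comparing "dcad" and "bdea" position by position:
  Position 0: 'd' vs 'b' => DIFFER
  Position 1: 'c' vs 'd' => DIFFER
  Position 2: 'a' vs 'e' => DIFFER
  Position 3: 'd' vs 'a' => DIFFER
Positions that differ: 4

4


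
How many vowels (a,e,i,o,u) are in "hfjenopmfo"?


Input: hfjenopmfo
Checking each character:
  'h' at position 0: consonant
  'f' at position 1: consonant
  'j' at position 2: consonant
  'e' at position 3: vowel (running total: 1)
  'n' at position 4: consonant
  'o' at position 5: vowel (running total: 2)
  'p' at position 6: consonant
  'm' at position 7: consonant
  'f' at position 8: consonant
  'o' at position 9: vowel (running total: 3)
Total vowels: 3

3


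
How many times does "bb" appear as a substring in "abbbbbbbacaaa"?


Searching for "bb" in "abbbbbbbacaaa"
Scanning each position:
  Position 0: "ab" => no
  Position 1: "bb" => MATCH
  Position 2: "bb" => MATCH
  Position 3: "bb" => MATCH
  Position 4: "bb" => MATCH
  Position 5: "bb" => MATCH
  Position 6: "bb" => MATCH
  Position 7: "ba" => no
  Position 8: "ac" => no
  Position 9: "ca" => no
  Position 10: "aa" => no
  Position 11: "aa" => no
Total occurrences: 6

6


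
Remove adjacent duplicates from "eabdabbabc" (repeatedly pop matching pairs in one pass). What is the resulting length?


Input: eabdabbabc
Stack-based adjacent duplicate removal:
  Read 'e': push. Stack: e
  Read 'a': push. Stack: ea
  Read 'b': push. Stack: eab
  Read 'd': push. Stack: eabd
  Read 'a': push. Stack: eabda
  Read 'b': push. Stack: eabdab
  Read 'b': matches stack top 'b' => pop. Stack: eabda
  Read 'a': matches stack top 'a' => pop. Stack: eabd
  Read 'b': push. Stack: eabdb
  Read 'c': push. Stack: eabdbc
Final stack: "eabdbc" (length 6)

6


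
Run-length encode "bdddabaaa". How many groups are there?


Input: bdddabaaa
Scanning for consecutive runs:
  Group 1: 'b' x 1 (positions 0-0)
  Group 2: 'd' x 3 (positions 1-3)
  Group 3: 'a' x 1 (positions 4-4)
  Group 4: 'b' x 1 (positions 5-5)
  Group 5: 'a' x 3 (positions 6-8)
Total groups: 5

5


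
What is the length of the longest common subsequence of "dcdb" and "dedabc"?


LCS of "dcdb" and "dedabc"
DP table:
           d    e    d    a    b    c
      0    0    0    0    0    0    0
  d   0    1    1    1    1    1    1
  c   0    1    1    1    1    1    2
  d   0    1    1    2    2    2    2
  b   0    1    1    2    2    3    3
LCS length = dp[4][6] = 3

3


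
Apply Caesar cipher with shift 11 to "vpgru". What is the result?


Caesar cipher: shift "vpgru" by 11
  'v' (pos 21) + 11 = pos 6 = 'g'
  'p' (pos 15) + 11 = pos 0 = 'a'
  'g' (pos 6) + 11 = pos 17 = 'r'
  'r' (pos 17) + 11 = pos 2 = 'c'
  'u' (pos 20) + 11 = pos 5 = 'f'
Result: garcf

garcf


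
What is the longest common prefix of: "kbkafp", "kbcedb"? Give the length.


Words: kbkafp, kbcedb
  Position 0: all 'k' => match
  Position 1: all 'b' => match
  Position 2: ('k', 'c') => mismatch, stop
LCP = "kb" (length 2)

2


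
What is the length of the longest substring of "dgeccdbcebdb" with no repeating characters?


Input: "dgeccdbcebdb"
Sliding window (track last position of each char):
  Position 0 ('d'): window [0,0] length 1 -- new best
  Position 1 ('g'): window [0,1] length 2 -- new best
  Position 2 ('e'): window [0,2] length 3 -- new best
  Position 3 ('c'): window [0,3] length 4 -- new best
  Position 4 ('c'): repeat (last at 3), move window start to 4
  Position 4 ('c'): window [4,4] length 1
  Position 5 ('d'): window [4,5] length 2
  Position 6 ('b'): window [4,6] length 3
  Position 7 ('c'): repeat (last at 4), move window start to 5
  Position 7 ('c'): window [5,7] length 3
  Position 8 ('e'): window [5,8] length 4
  Position 9 ('b'): repeat (last at 6), move window start to 7
  Position 9 ('b'): window [7,9] length 3
  Position 10 ('d'): window [7,10] length 4
  Position 11 ('b'): repeat (last at 9), move window start to 10
  Position 11 ('b'): window [10,11] length 2
Longest substring with no repeats: "dgec" with length 4

4


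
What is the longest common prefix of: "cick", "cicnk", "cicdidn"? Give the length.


Words: cick, cicnk, cicdidn
  Position 0: all 'c' => match
  Position 1: all 'i' => match
  Position 2: all 'c' => match
  Position 3: ('k', 'n', 'd') => mismatch, stop
LCP = "cic" (length 3)

3


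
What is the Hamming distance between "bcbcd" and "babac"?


Comparing "bcbcd" and "babac" position by position:
  Position 0: 'b' vs 'b' => same
  Position 1: 'c' vs 'a' => differ
  Position 2: 'b' vs 'b' => same
  Position 3: 'c' vs 'a' => differ
  Position 4: 'd' vs 'c' => differ
Total differences (Hamming distance): 3

3


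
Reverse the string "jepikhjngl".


Input: jepikhjngl
Reading characters right to left:
  Position 9: 'l'
  Position 8: 'g'
  Position 7: 'n'
  Position 6: 'j'
  Position 5: 'h'
  Position 4: 'k'
  Position 3: 'i'
  Position 2: 'p'
  Position 1: 'e'
  Position 0: 'j'
Reversed: lgnjhkipej

lgnjhkipej


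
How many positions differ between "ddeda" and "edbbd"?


Comparing "ddeda" and "edbbd" position by position:
  Position 0: 'd' vs 'e' => DIFFER
  Position 1: 'd' vs 'd' => same
  Position 2: 'e' vs 'b' => DIFFER
  Position 3: 'd' vs 'b' => DIFFER
  Position 4: 'a' vs 'd' => DIFFER
Positions that differ: 4

4


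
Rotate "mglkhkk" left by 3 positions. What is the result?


Input: "mglkhkk", rotate left by 3
First 3 characters: "mgl"
Remaining characters: "khkk"
Concatenate remaining + first: "khkk" + "mgl" = "khkkmgl"

khkkmgl


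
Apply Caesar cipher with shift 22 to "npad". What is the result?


Caesar cipher: shift "npad" by 22
  'n' (pos 13) + 22 = pos 9 = 'j'
  'p' (pos 15) + 22 = pos 11 = 'l'
  'a' (pos 0) + 22 = pos 22 = 'w'
  'd' (pos 3) + 22 = pos 25 = 'z'
Result: jlwz

jlwz


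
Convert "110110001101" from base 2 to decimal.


Input: "110110001101" in base 2
Positional expansion:
  Digit '1' (value 1) x 2^11 = 2048
  Digit '1' (value 1) x 2^10 = 1024
  Digit '0' (value 0) x 2^9 = 0
  Digit '1' (value 1) x 2^8 = 256
  Digit '1' (value 1) x 2^7 = 128
  Digit '0' (value 0) x 2^6 = 0
  Digit '0' (value 0) x 2^5 = 0
  Digit '0' (value 0) x 2^4 = 0
  Digit '1' (value 1) x 2^3 = 8
  Digit '1' (value 1) x 2^2 = 4
  Digit '0' (value 0) x 2^1 = 0
  Digit '1' (value 1) x 2^0 = 1
Sum = 3469

3469


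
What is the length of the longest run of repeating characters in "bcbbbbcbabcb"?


Input: "bcbbbbcbabcb"
Scanning for longest run:
  Position 1 ('c'): new char, reset run to 1
  Position 2 ('b'): new char, reset run to 1
  Position 3 ('b'): continues run of 'b', length=2
  Position 4 ('b'): continues run of 'b', length=3
  Position 5 ('b'): continues run of 'b', length=4
  Position 6 ('c'): new char, reset run to 1
  Position 7 ('b'): new char, reset run to 1
  Position 8 ('a'): new char, reset run to 1
  Position 9 ('b'): new char, reset run to 1
  Position 10 ('c'): new char, reset run to 1
  Position 11 ('b'): new char, reset run to 1
Longest run: 'b' with length 4

4
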